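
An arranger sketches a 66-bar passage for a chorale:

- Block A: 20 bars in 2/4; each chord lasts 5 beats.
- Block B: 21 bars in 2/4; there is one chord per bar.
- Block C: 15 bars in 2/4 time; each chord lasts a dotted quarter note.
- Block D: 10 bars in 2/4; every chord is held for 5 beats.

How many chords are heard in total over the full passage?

53 chords

A: 20·2 = 40 beats, 40/5 = 8 chords.
B: 21·2 = 42 beats, 42/2 = 21 chords.
C: 15·2 = 30 beats, 30/1.5 = 20 chords.
D: 10·2 = 20 beats, 20/5 = 4 chords.
Total: 8 + 21 + 20 + 4 = 53.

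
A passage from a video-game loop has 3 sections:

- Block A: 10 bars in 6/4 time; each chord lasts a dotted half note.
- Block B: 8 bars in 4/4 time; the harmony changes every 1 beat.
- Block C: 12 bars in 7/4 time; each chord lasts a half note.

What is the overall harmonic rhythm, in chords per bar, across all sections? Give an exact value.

A: 10 bars of 6 beats is 60 beats; at 3 beats each that's 20 chords.
B: 8 bars of 4 beats is 32 beats; at 1 beat each that's 32 chords.
C: 12 bars of 7 beats is 84 beats; at 2 beats each that's 42 chords.
Overall: 94 chords over 30 bars → 94/30 = 47/15 chords per bar.

47/15 chords per bar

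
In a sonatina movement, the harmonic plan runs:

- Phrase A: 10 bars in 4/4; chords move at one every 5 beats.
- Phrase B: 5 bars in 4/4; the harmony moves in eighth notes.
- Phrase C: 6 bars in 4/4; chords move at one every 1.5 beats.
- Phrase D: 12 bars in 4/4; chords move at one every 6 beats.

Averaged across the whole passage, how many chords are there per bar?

A: 10 bars of 4 beats is 40 beats; at 5 beats each that's 8 chords.
B: 5 bars of 4 beats is 20 beats; at 0.5 beats each that's 40 chords.
C: 6 bars of 4 beats is 24 beats; at 1.5 beats each that's 16 chords.
D: 12 bars of 4 beats is 48 beats; at 6 beats each that's 8 chords.
Overall: 72 chords over 33 bars → 72/33 = 24/11 chords per bar.

24/11 chords per bar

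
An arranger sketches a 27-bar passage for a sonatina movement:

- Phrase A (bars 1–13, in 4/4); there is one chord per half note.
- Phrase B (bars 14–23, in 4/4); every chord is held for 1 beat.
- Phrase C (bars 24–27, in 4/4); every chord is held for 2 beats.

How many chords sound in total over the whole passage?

A has 52 beats and chords last 2 each, so 26 chords.
B has 40 beats and chords last 1 each, so 40 chords.
C has 16 beats and chords last 2 each, so 8 chords.
Total: 26 + 40 + 8 = 74.

74 chords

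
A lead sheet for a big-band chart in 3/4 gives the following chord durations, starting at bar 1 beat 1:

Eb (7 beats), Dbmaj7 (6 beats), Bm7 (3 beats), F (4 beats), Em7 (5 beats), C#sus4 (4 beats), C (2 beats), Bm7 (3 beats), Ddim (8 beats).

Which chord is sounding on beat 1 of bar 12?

Bm7

Beat 1 of bar 12 is beat (12−1)×3 + 1 = 34 overall.
Running totals: Eb ends at 7, Dbmaj7 ends at 13, Bm7 ends at 16, F ends at 20, Em7 ends at 25, C#sus4 ends at 29, C ends at 31, Bm7 ends at 34.
Beat 34 falls within Bm7.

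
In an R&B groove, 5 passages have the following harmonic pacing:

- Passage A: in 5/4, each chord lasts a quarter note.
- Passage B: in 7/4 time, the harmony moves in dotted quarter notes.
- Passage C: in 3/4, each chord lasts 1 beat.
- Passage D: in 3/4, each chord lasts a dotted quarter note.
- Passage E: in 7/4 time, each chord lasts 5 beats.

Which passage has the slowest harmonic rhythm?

A: 5 beats/bar ÷ 1 beat/chord = 5 chords/bar.
B: 7 beats/bar ÷ 1.5 beats/chord = 14/3 chords/bar.
C: 3 beats/bar ÷ 1 beat/chord = 3 chords/bar.
D: 3 beats/bar ÷ 1.5 beats/chord = 2 chords/bar.
E: 7 beats/bar ÷ 5 beats/chord = 1.4 chords/bar.
Slowest is E at 1.4 chords/bar.

Passage E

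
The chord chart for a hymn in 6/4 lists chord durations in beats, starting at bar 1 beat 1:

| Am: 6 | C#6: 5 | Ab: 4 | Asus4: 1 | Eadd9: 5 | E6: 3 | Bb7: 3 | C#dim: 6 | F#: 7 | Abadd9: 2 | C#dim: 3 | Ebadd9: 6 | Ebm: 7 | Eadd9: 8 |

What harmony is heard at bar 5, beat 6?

C#dim

Beat 6 of bar 5 is beat (5−1)×6 + 6 = 30 overall.
Running totals: Am ends at 6, C#6 ends at 11, Ab ends at 15, Asus4 ends at 16, Eadd9 ends at 21, E6 ends at 24, Bb7 ends at 27, C#dim ends at 33.
Beat 30 falls within C#dim.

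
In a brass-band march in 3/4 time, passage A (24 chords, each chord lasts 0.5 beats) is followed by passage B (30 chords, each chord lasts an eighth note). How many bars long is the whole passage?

9 bars

A: 24 × 0.5 = 12 beats = 4 bars.
B: 30 × 0.5 = 15 beats = 5 bars.
Total: 4 + 5 = 9 bars.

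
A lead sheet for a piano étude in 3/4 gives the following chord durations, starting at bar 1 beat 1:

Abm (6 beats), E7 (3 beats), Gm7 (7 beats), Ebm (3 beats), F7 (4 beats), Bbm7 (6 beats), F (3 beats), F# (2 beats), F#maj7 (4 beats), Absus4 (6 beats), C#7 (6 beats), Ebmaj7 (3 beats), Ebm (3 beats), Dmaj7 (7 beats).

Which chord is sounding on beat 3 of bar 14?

Beat 3 of bar 14 is beat (14−1)×3 + 3 = 42 overall.
Running totals: Abm ends at 6, E7 ends at 9, Gm7 ends at 16, Ebm ends at 19, F7 ends at 23, Bbm7 ends at 29, F ends at 32, F# ends at 34, F#maj7 ends at 38, Absus4 ends at 44.
Beat 42 falls within Absus4.

Absus4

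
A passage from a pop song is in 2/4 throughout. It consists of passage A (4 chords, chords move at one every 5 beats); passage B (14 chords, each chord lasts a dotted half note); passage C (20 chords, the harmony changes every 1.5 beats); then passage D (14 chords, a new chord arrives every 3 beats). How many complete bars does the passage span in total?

67 bars

A: 4 × 5 = 20 beats = 10 bars.
B: 14 × 3 = 42 beats = 21 bars.
C: 20 × 1.5 = 30 beats = 15 bars.
D: 14 × 3 = 42 beats = 21 bars.
Total: 10 + 21 + 15 + 21 = 67 bars.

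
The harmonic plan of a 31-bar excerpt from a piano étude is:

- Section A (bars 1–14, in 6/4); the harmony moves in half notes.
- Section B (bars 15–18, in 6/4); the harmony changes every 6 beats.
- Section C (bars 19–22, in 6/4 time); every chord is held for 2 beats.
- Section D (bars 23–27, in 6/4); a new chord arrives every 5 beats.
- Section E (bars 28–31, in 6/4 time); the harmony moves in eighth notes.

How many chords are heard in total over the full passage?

112 chords

A: 14 bars × 6 beats = 84 beats; 2 beats/chord → 42 chords.
B: 4 bars × 6 beats = 24 beats; 6 beats/chord → 4 chords.
C: 4 bars × 6 beats = 24 beats; 2 beats/chord → 12 chords.
D: 5 bars × 6 beats = 30 beats; 5 beats/chord → 6 chords.
E: 4 bars × 6 beats = 24 beats; 0.5 beats/chord → 48 chords.
Total: 42 + 4 + 12 + 6 + 48 = 112.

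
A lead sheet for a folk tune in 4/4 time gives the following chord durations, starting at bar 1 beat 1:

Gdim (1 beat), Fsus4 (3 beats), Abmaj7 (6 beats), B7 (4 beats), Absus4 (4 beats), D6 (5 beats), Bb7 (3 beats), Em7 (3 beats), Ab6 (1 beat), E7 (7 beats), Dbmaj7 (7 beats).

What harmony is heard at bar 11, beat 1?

Beat 1 of bar 11 is beat (11−1)×4 + 1 = 41 overall.
Running totals: Gdim ends at 1, Fsus4 ends at 4, Abmaj7 ends at 10, B7 ends at 14, Absus4 ends at 18, D6 ends at 23, Bb7 ends at 26, Em7 ends at 29, Ab6 ends at 30, E7 ends at 37, Dbmaj7 ends at 44.
Beat 41 falls within Dbmaj7.

Dbmaj7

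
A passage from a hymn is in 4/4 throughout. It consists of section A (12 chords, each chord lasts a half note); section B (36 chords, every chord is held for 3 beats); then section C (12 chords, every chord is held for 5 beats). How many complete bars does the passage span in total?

48 bars

A: 12 × 2 = 24 beats = 6 bars.
B: 36 × 3 = 108 beats = 27 bars.
C: 12 × 5 = 60 beats = 15 bars.
Total: 6 + 27 + 15 = 48 bars.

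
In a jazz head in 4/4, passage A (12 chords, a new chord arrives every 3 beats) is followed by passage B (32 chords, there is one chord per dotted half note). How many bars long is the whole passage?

A: 12 × 3 = 36 beats = 9 bars.
B: 32 × 3 = 96 beats = 24 bars.
Total: 9 + 24 = 33 bars.

33 bars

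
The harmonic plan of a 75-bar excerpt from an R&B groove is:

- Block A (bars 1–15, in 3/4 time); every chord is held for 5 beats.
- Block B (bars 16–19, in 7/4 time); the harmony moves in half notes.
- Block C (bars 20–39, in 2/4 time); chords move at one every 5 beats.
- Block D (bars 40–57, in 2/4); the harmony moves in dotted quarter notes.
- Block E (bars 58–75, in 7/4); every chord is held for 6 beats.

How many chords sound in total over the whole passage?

76 chords

A has 45 beats and chords last 5 each, so 9 chords.
B has 28 beats and chords last 2 each, so 14 chords.
C has 40 beats and chords last 5 each, so 8 chords.
D has 36 beats and chords last 1.5 each, so 24 chords.
E has 126 beats and chords last 6 each, so 21 chords.
Total: 9 + 14 + 8 + 24 + 21 = 76.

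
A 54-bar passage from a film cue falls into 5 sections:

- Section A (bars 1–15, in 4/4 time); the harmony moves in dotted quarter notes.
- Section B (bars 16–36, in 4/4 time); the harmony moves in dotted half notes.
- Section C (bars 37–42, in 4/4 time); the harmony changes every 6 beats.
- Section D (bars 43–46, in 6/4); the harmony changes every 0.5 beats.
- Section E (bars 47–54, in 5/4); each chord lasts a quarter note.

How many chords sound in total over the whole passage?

A: 15 bars × 4 beats = 60 beats; 1.5 beats/chord → 40 chords.
B: 21 bars × 4 beats = 84 beats; 3 beats/chord → 28 chords.
C: 6 bars × 4 beats = 24 beats; 6 beats/chord → 4 chords.
D: 4 bars × 6 beats = 24 beats; 0.5 beats/chord → 48 chords.
E: 8 bars × 5 beats = 40 beats; 1 beat/chord → 40 chords.
Total: 40 + 28 + 4 + 48 + 40 = 160.

160 chords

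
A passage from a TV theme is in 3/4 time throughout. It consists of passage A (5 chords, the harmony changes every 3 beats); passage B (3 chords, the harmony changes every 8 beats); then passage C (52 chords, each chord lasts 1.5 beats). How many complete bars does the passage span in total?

A: 5 × 3 = 15 beats = 5 bars.
B: 3 × 8 = 24 beats = 8 bars.
C: 52 × 1.5 = 78 beats = 26 bars.
Total: 5 + 8 + 26 = 39 bars.

39 bars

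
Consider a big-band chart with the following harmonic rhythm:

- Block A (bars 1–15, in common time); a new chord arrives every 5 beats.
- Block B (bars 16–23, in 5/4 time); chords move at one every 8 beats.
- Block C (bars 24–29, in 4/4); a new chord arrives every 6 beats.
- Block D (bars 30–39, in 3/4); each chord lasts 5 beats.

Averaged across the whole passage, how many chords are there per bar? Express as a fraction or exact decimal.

A: 15 × 4 = 60 beats ÷ 5 = 12 chords.
B: 8 × 5 = 40 beats ÷ 8 = 5 chords.
C: 6 × 4 = 24 beats ÷ 6 = 4 chords.
D: 10 × 3 = 30 beats ÷ 5 = 6 chords.
Overall: 27 chords over 39 bars → 27/39 = 9/13 chords per bar.

9/13 chords per bar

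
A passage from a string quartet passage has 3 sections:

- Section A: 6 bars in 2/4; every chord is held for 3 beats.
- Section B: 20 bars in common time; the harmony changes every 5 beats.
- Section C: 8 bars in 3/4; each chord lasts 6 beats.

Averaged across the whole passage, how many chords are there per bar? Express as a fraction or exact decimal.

A: 6 bars of 2 beats is 12 beats; at 3 beats each that's 4 chords.
B: 20 bars of 4 beats is 80 beats; at 5 beats each that's 16 chords.
C: 8 bars of 3 beats is 24 beats; at 6 beats each that's 4 chords.
Overall: 24 chords over 34 bars → 24/34 = 12/17 chords per bar.

12/17 chords per bar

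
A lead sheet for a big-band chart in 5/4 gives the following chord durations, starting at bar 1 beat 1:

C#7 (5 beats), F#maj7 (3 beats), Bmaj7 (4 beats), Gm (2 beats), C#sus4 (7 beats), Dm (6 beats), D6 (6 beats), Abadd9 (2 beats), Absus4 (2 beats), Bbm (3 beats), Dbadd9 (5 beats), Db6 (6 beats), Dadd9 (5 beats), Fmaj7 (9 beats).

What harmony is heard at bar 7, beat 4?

Beat 4 of bar 7 is beat (7−1)×5 + 4 = 34 overall.
Running totals: C#7 ends at 5, F#maj7 ends at 8, Bmaj7 ends at 12, Gm ends at 14, C#sus4 ends at 21, Dm ends at 27, D6 ends at 33, Abadd9 ends at 35.
Beat 34 falls within Abadd9.

Abadd9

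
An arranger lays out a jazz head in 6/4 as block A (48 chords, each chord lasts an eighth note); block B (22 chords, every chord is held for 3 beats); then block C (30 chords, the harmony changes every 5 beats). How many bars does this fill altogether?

40 bars

A: 48 × 0.5 = 24 beats = 4 bars.
B: 22 × 3 = 66 beats = 11 bars.
C: 30 × 5 = 150 beats = 25 bars.
Total: 4 + 11 + 25 = 40 bars.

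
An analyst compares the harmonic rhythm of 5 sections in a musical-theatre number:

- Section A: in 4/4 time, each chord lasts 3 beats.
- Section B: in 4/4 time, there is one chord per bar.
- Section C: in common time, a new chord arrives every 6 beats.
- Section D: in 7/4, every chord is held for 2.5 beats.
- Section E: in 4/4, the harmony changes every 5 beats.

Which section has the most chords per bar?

A: 4/3 = 4/3 chords/bar.
B: 4/4 = 1 chord/bar.
C: 4/6 = 2/3 chords/bar.
D: 7/2.5 = 2.8 chords/bar.
E: 4/5 = 0.8 chords/bar.
Fastest is D at 2.8 chords/bar.

Section D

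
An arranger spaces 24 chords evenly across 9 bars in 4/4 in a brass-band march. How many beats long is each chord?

1.5 beats

9 bars × 4 beats/bar = 36 beats total.
36 beats ÷ 24 chords = 1.5 beats per chord.
(That is a dotted quarter note.)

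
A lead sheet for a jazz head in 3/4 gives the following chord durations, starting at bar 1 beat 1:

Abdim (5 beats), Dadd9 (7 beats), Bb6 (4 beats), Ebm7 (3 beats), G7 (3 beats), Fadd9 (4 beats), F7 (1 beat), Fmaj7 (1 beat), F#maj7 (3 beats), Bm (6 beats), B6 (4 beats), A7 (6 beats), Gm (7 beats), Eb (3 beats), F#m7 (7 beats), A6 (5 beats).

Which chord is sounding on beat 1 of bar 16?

Beat 1 of bar 16 is beat (16−1)×3 + 1 = 46 overall.
Running totals: Abdim ends at 5, Dadd9 ends at 12, Bb6 ends at 16, Ebm7 ends at 19, G7 ends at 22, Fadd9 ends at 26, F7 ends at 27, Fmaj7 ends at 28, F#maj7 ends at 31, Bm ends at 37, B6 ends at 41, A7 ends at 47.
Beat 46 falls within A7.

A7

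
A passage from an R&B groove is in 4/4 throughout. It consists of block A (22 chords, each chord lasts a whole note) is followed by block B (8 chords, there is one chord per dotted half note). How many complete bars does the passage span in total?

28 bars

A: 22 × 4 = 88 beats = 22 bars.
B: 8 × 3 = 24 beats = 6 bars.
Total: 22 + 6 = 28 bars.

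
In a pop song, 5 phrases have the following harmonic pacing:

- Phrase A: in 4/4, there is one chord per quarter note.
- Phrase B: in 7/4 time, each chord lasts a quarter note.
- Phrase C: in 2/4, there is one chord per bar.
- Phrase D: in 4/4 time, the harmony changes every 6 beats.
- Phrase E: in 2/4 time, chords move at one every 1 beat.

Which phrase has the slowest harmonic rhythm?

Phrase D

A: each chord is 1 beat in 4/4, so 4 per bar.
B: each chord is 1 beat in 7/4, so 7 per bar.
C: each chord is 2 beats in 2/4, so 1 per bar.
D: each chord is 6 beats in 4/4, so 2/3 per bar.
E: each chord is 1 beat in 2/4, so 2 per bar.
Slowest is D at 2/3 chords/bar.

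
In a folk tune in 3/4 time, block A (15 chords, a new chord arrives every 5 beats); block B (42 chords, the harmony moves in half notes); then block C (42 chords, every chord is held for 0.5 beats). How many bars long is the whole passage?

A: 15 × 5 = 75 beats = 25 bars.
B: 42 × 2 = 84 beats = 28 bars.
C: 42 × 0.5 = 21 beats = 7 bars.
Total: 25 + 28 + 7 = 60 bars.

60 bars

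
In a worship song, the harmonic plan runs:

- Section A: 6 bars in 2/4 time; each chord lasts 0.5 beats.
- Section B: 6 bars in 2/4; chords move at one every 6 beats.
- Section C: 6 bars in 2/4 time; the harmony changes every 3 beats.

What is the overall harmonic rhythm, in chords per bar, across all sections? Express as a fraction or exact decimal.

A: 6 bars of 2 beats is 12 beats; at 0.5 beats each that's 24 chords.
B: 6 bars of 2 beats is 12 beats; at 6 beats each that's 2 chords.
C: 6 bars of 2 beats is 12 beats; at 3 beats each that's 4 chords.
Overall: 30 chords over 18 bars → 30/18 = 5/3 chords per bar.

5/3 chords per bar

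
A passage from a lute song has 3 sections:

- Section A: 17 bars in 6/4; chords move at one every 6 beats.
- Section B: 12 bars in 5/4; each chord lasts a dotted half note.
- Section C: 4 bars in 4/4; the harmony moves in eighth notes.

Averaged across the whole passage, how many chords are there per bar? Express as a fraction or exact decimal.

23/11 chords per bar

A: 17 bars of 6 beats is 102 beats; at 6 beats each that's 17 chords.
B: 12 bars of 5 beats is 60 beats; at 3 beats each that's 20 chords.
C: 4 bars of 4 beats is 16 beats; at 0.5 beats each that's 32 chords.
Overall: 69 chords over 33 bars → 69/33 = 23/11 chords per bar.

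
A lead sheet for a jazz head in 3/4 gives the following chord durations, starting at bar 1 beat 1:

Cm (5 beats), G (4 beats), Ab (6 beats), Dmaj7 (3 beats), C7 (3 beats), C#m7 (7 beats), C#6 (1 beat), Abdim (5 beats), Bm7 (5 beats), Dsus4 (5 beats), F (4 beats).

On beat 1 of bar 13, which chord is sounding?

Beat 1 of bar 13 is beat (13−1)×3 + 1 = 37 overall.
Running totals: Cm ends at 5, G ends at 9, Ab ends at 15, Dmaj7 ends at 18, C7 ends at 21, C#m7 ends at 28, C#6 ends at 29, Abdim ends at 34, Bm7 ends at 39.
Beat 37 falls within Bm7.

Bm7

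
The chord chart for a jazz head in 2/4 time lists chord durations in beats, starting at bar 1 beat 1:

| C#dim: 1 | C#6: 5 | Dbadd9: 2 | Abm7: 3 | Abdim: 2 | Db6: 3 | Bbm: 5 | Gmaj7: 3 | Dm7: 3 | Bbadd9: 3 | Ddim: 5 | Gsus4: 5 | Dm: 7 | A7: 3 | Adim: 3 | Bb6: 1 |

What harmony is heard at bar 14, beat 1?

Beat 1 of bar 14 is beat (14−1)×2 + 1 = 27 overall.
Running totals: C#dim ends at 1, C#6 ends at 6, Dbadd9 ends at 8, Abm7 ends at 11, Abdim ends at 13, Db6 ends at 16, Bbm ends at 21, Gmaj7 ends at 24, Dm7 ends at 27.
Beat 27 falls within Dm7.

Dm7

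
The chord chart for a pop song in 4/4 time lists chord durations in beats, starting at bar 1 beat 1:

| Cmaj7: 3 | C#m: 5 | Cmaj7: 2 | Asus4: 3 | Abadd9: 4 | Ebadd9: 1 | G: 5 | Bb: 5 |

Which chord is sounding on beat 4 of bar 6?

Bb

Beat 4 of bar 6 is beat (6−1)×4 + 4 = 24 overall.
Running totals: Cmaj7 ends at 3, C#m ends at 8, Cmaj7 ends at 10, Asus4 ends at 13, Abadd9 ends at 17, Ebadd9 ends at 18, G ends at 23, Bb ends at 28.
Beat 24 falls within Bb.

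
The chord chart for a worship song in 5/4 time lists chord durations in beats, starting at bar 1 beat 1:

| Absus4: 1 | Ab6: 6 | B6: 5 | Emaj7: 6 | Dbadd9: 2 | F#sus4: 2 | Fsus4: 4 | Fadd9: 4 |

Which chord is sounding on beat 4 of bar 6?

Fadd9

Beat 4 of bar 6 is beat (6−1)×5 + 4 = 29 overall.
Running totals: Absus4 ends at 1, Ab6 ends at 7, B6 ends at 12, Emaj7 ends at 18, Dbadd9 ends at 20, F#sus4 ends at 22, Fsus4 ends at 26, Fadd9 ends at 30.
Beat 29 falls within Fadd9.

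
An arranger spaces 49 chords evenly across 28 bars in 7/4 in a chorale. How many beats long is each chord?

4 beats

28 bars × 7 beats/bar = 196 beats total.
196 beats ÷ 49 chords = 4 beats per chord.
(That is a whole note.)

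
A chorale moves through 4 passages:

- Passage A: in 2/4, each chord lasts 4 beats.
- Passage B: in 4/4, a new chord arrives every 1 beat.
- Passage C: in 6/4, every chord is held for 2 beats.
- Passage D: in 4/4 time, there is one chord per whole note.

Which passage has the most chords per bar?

A: each chord is 4 beats in 2/4, so 0.5 per bar.
B: each chord is 1 beat in 4/4, so 4 per bar.
C: each chord is 2 beats in 6/4, so 3 per bar.
D: each chord is 4 beats in 4/4, so 1 per bar.
Fastest is B at 4 chords/bar.

Passage B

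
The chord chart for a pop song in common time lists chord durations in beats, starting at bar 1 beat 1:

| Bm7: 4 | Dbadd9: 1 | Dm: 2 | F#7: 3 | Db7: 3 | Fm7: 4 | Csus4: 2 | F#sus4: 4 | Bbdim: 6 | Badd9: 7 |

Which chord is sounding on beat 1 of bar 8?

Beat 1 of bar 8 is beat (8−1)×4 + 1 = 29 overall.
Running totals: Bm7 ends at 4, Dbadd9 ends at 5, Dm ends at 7, F#7 ends at 10, Db7 ends at 13, Fm7 ends at 17, Csus4 ends at 19, F#sus4 ends at 23, Bbdim ends at 29.
Beat 29 falls within Bbdim.

Bbdim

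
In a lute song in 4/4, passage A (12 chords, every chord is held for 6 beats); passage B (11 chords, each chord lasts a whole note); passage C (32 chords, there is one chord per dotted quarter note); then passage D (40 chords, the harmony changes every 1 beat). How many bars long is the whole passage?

51 bars

A: 12 × 6 = 72 beats = 18 bars.
B: 11 × 4 = 44 beats = 11 bars.
C: 32 × 1.5 = 48 beats = 12 bars.
D: 40 × 1 = 40 beats = 10 bars.
Total: 18 + 11 + 12 + 10 = 51 bars.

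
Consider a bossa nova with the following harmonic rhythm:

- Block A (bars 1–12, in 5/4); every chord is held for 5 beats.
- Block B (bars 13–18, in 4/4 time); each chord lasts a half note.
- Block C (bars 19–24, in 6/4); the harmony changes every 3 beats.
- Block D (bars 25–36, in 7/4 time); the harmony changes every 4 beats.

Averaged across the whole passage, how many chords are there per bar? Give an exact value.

19/12 chords per bar

A: 12 × 5 = 60 beats ÷ 5 = 12 chords.
B: 6 × 4 = 24 beats ÷ 2 = 12 chords.
C: 6 × 6 = 36 beats ÷ 3 = 12 chords.
D: 12 × 7 = 84 beats ÷ 4 = 21 chords.
Overall: 57 chords over 36 bars → 57/36 = 19/12 chords per bar.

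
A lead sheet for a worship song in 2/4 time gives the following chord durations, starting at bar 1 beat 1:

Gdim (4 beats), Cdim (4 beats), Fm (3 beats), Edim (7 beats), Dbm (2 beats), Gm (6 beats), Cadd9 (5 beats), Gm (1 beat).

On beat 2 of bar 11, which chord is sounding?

Beat 2 of bar 11 is beat (11−1)×2 + 2 = 22 overall.
Running totals: Gdim ends at 4, Cdim ends at 8, Fm ends at 11, Edim ends at 18, Dbm ends at 20, Gm ends at 26.
Beat 22 falls within Gm.

Gm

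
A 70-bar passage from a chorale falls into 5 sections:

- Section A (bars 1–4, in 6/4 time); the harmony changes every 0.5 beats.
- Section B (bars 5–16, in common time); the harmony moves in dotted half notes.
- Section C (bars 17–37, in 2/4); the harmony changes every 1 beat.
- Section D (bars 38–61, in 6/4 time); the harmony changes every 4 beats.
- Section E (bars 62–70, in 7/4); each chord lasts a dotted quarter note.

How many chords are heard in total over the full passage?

184 chords

A has 24 beats and chords last 0.5 each, so 48 chords.
B has 48 beats and chords last 3 each, so 16 chords.
C has 42 beats and chords last 1 each, so 42 chords.
D has 144 beats and chords last 4 each, so 36 chords.
E has 63 beats and chords last 1.5 each, so 42 chords.
Total: 48 + 16 + 42 + 36 + 42 = 184.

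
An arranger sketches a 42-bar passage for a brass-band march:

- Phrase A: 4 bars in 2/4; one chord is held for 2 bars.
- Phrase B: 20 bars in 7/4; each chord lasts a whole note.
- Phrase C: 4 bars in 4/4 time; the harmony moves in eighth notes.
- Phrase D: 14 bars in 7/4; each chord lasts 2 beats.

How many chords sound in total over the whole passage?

118 chords

A has 8 beats and chords last 4 each, so 2 chords.
B has 140 beats and chords last 4 each, so 35 chords.
C has 16 beats and chords last 0.5 each, so 32 chords.
D has 98 beats and chords last 2 each, so 49 chords.
Total: 2 + 35 + 32 + 49 = 118.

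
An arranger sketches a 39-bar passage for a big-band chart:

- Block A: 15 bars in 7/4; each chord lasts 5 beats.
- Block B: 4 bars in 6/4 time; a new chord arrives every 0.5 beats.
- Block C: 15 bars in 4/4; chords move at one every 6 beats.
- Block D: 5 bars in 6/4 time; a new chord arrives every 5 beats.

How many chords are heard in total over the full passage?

85 chords

A: 15·7 = 105 beats, 105/5 = 21 chords.
B: 4·6 = 24 beats, 24/0.5 = 48 chords.
C: 15·4 = 60 beats, 60/6 = 10 chords.
D: 5·6 = 30 beats, 30/5 = 6 chords.
Total: 21 + 48 + 10 + 6 = 85.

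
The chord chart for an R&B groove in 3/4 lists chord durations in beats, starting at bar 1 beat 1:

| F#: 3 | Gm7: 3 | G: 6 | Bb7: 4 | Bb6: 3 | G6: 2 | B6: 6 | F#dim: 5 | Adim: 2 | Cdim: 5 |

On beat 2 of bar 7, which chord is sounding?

G6

Beat 2 of bar 7 is beat (7−1)×3 + 2 = 20 overall.
Running totals: F# ends at 3, Gm7 ends at 6, G ends at 12, Bb7 ends at 16, Bb6 ends at 19, G6 ends at 21.
Beat 20 falls within G6.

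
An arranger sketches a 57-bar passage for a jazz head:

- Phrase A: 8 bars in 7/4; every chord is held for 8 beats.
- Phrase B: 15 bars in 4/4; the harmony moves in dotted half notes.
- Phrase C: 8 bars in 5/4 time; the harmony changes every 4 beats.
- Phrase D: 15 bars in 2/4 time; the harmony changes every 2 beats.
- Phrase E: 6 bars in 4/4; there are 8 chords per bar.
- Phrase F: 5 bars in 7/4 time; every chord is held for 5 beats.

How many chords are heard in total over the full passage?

107 chords

A has 56 beats and chords last 8 each, so 7 chords.
B has 60 beats and chords last 3 each, so 20 chords.
C has 40 beats and chords last 4 each, so 10 chords.
D has 30 beats and chords last 2 each, so 15 chords.
E has 24 beats and chords last 0.5 each, so 48 chords.
F has 35 beats and chords last 5 each, so 7 chords.
Total: 7 + 20 + 10 + 15 + 48 + 7 = 107.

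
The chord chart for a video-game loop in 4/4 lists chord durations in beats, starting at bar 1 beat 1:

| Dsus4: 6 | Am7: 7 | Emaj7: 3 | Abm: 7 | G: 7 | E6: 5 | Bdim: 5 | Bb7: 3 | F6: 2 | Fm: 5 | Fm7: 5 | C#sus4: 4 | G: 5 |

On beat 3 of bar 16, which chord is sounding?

Beat 3 of bar 16 is beat (16−1)×4 + 3 = 63 overall.
Running totals: Dsus4 ends at 6, Am7 ends at 13, Emaj7 ends at 16, Abm ends at 23, G ends at 30, E6 ends at 35, Bdim ends at 40, Bb7 ends at 43, F6 ends at 45, Fm ends at 50, Fm7 ends at 55, C#sus4 ends at 59, G ends at 64.
Beat 63 falls within G.

G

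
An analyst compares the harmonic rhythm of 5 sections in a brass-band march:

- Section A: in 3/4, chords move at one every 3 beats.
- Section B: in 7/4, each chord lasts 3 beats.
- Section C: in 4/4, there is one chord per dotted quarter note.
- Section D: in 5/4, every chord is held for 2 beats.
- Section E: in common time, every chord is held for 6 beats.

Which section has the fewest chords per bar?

A: 3 beats/bar ÷ 3 beats/chord = 1 chord/bar.
B: 7 beats/bar ÷ 3 beats/chord = 7/3 chords/bar.
C: 4 beats/bar ÷ 1.5 beats/chord = 8/3 chords/bar.
D: 5 beats/bar ÷ 2 beats/chord = 2.5 chords/bar.
E: 4 beats/bar ÷ 6 beats/chord = 2/3 chords/bar.
Slowest is E at 2/3 chords/bar.

Section E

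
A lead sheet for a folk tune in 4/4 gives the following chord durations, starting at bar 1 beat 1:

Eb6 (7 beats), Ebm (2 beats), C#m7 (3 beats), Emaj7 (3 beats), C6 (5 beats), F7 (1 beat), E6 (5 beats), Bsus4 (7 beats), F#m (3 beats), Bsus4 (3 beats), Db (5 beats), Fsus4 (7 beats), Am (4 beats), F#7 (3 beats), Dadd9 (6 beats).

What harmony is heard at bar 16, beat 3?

Dadd9

Beat 3 of bar 16 is beat (16−1)×4 + 3 = 63 overall.
Running totals: Eb6 ends at 7, Ebm ends at 9, C#m7 ends at 12, Emaj7 ends at 15, C6 ends at 20, F7 ends at 21, E6 ends at 26, Bsus4 ends at 33, F#m ends at 36, Bsus4 ends at 39, Db ends at 44, Fsus4 ends at 51, Am ends at 55, F#7 ends at 58, Dadd9 ends at 64.
Beat 63 falls within Dadd9.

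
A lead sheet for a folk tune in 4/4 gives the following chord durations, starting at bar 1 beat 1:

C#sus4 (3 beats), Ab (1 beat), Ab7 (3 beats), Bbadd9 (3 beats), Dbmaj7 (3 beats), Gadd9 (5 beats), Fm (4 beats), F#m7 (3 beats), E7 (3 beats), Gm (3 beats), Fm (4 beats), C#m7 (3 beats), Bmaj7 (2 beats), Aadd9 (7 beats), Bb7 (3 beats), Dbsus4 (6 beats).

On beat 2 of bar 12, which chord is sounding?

Aadd9

Beat 2 of bar 12 is beat (12−1)×4 + 2 = 46 overall.
Running totals: C#sus4 ends at 3, Ab ends at 4, Ab7 ends at 7, Bbadd9 ends at 10, Dbmaj7 ends at 13, Gadd9 ends at 18, Fm ends at 22, F#m7 ends at 25, E7 ends at 28, Gm ends at 31, Fm ends at 35, C#m7 ends at 38, Bmaj7 ends at 40, Aadd9 ends at 47.
Beat 46 falls within Aadd9.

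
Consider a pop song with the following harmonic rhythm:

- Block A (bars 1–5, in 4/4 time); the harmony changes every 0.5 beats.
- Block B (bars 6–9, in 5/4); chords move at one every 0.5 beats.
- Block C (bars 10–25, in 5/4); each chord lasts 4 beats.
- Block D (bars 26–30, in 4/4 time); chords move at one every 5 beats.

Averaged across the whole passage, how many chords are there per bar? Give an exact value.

A: 5 bars of 4 beats is 20 beats; at 0.5 beats each that's 40 chords.
B: 4 bars of 5 beats is 20 beats; at 0.5 beats each that's 40 chords.
C: 16 bars of 5 beats is 80 beats; at 4 beats each that's 20 chords.
D: 5 bars of 4 beats is 20 beats; at 5 beats each that's 4 chords.
Overall: 104 chords over 30 bars → 104/30 = 52/15 chords per bar.

52/15 chords per bar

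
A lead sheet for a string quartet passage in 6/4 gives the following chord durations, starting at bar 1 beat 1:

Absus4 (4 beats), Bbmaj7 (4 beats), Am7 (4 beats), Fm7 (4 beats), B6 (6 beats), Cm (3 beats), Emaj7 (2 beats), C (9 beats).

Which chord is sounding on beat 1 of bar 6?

Beat 1 of bar 6 is beat (6−1)×6 + 1 = 31 overall.
Running totals: Absus4 ends at 4, Bbmaj7 ends at 8, Am7 ends at 12, Fm7 ends at 16, B6 ends at 22, Cm ends at 25, Emaj7 ends at 27, C ends at 36.
Beat 31 falls within C.

C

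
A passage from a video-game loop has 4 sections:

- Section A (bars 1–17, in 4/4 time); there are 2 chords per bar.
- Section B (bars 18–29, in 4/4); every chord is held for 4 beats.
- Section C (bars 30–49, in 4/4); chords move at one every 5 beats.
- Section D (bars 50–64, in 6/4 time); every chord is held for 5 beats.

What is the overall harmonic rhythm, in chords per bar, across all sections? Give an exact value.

A: 17 × 4 = 68 beats ÷ 2 = 34 chords.
B: 12 × 4 = 48 beats ÷ 4 = 12 chords.
C: 20 × 4 = 80 beats ÷ 5 = 16 chords.
D: 15 × 6 = 90 beats ÷ 5 = 18 chords.
Overall: 80 chords over 64 bars → 80/64 = 1.25 chords per bar.

1.25 chords per bar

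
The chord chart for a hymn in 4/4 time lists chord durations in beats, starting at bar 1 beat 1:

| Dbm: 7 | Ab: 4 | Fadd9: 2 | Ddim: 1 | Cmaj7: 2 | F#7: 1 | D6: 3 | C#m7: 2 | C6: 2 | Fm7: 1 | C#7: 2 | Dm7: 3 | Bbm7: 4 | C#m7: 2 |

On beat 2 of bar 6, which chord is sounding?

Beat 2 of bar 6 is beat (6−1)×4 + 2 = 22 overall.
Running totals: Dbm ends at 7, Ab ends at 11, Fadd9 ends at 13, Ddim ends at 14, Cmaj7 ends at 16, F#7 ends at 17, D6 ends at 20, C#m7 ends at 22.
Beat 22 falls within C#m7.

C#m7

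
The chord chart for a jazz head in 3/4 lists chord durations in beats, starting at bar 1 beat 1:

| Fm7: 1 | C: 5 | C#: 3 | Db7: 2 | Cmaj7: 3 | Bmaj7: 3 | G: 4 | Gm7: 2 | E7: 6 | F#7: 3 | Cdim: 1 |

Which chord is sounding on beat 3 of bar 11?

Beat 3 of bar 11 is beat (11−1)×3 + 3 = 33 overall.
Running totals: Fm7 ends at 1, C ends at 6, C# ends at 9, Db7 ends at 11, Cmaj7 ends at 14, Bmaj7 ends at 17, G ends at 21, Gm7 ends at 23, E7 ends at 29, F#7 ends at 32, Cdim ends at 33.
Beat 33 falls within Cdim.

Cdim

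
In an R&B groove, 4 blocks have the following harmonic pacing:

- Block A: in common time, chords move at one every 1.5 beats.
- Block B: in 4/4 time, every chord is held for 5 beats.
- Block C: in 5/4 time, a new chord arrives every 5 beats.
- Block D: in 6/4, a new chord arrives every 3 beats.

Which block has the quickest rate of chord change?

A: 4 beats/bar ÷ 1.5 beats/chord = 8/3 chords/bar.
B: 4 beats/bar ÷ 5 beats/chord = 0.8 chords/bar.
C: 5 beats/bar ÷ 5 beats/chord = 1 chord/bar.
D: 6 beats/bar ÷ 3 beats/chord = 2 chords/bar.
Fastest is A at 8/3 chords/bar.

Block A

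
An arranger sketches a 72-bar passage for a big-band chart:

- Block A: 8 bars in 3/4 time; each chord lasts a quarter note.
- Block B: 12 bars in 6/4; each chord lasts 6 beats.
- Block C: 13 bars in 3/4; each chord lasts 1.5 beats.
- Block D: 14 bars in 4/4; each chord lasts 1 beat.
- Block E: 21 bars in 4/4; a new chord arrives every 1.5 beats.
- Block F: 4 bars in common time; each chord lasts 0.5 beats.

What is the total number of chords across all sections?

A: 8·3 = 24 beats, 24/1 = 24 chords.
B: 12·6 = 72 beats, 72/6 = 12 chords.
C: 13·3 = 39 beats, 39/1.5 = 26 chords.
D: 14·4 = 56 beats, 56/1 = 56 chords.
E: 21·4 = 84 beats, 84/1.5 = 56 chords.
F: 4·4 = 16 beats, 16/0.5 = 32 chords.
Total: 24 + 12 + 26 + 56 + 56 + 32 = 206.

206 chords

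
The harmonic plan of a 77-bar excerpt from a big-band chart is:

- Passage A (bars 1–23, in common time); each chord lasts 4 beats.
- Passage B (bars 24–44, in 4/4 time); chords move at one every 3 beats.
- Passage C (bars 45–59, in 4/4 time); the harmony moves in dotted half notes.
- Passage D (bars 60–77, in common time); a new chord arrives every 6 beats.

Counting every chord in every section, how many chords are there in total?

A: 23 bars × 4 beats = 92 beats; 4 beats/chord → 23 chords.
B: 21 bars × 4 beats = 84 beats; 3 beats/chord → 28 chords.
C: 15 bars × 4 beats = 60 beats; 3 beats/chord → 20 chords.
D: 18 bars × 4 beats = 72 beats; 6 beats/chord → 12 chords.
Total: 23 + 28 + 20 + 12 = 83.

83 chords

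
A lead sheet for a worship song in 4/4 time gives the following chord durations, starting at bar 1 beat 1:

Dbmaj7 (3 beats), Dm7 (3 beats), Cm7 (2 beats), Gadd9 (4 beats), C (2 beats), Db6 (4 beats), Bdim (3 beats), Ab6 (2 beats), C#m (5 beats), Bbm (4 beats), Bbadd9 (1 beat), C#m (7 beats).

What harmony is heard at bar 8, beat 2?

Bbm

Beat 2 of bar 8 is beat (8−1)×4 + 2 = 30 overall.
Running totals: Dbmaj7 ends at 3, Dm7 ends at 6, Cm7 ends at 8, Gadd9 ends at 12, C ends at 14, Db6 ends at 18, Bdim ends at 21, Ab6 ends at 23, C#m ends at 28, Bbm ends at 32.
Beat 30 falls within Bbm.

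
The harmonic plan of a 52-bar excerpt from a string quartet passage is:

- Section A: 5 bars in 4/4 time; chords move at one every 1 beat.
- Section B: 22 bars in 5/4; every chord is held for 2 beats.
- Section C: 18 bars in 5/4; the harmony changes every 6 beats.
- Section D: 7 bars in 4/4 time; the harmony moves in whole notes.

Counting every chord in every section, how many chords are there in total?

A: 5·4 = 20 beats, 20/1 = 20 chords.
B: 22·5 = 110 beats, 110/2 = 55 chords.
C: 18·5 = 90 beats, 90/6 = 15 chords.
D: 7·4 = 28 beats, 28/4 = 7 chords.
Total: 20 + 55 + 15 + 7 = 97.

97 chords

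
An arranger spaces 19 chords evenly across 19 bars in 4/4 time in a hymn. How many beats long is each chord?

19 bars × 4 beats/bar = 76 beats total.
76 beats ÷ 19 chords = 4 beats per chord.
(That is a whole note.)

4 beats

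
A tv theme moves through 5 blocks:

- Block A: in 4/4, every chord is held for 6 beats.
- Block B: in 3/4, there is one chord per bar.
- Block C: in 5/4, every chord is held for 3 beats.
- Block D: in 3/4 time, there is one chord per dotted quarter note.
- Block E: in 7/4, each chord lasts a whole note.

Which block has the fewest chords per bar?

Block A

A: each chord is 6 beats in 4/4, so 2/3 per bar.
B: each chord is 3 beats in 3/4, so 1 per bar.
C: each chord is 3 beats in 5/4, so 5/3 per bar.
D: each chord is 1.5 beats in 3/4, so 2 per bar.
E: each chord is 4 beats in 7/4, so 1.75 per bar.
Slowest is A at 2/3 chords/bar.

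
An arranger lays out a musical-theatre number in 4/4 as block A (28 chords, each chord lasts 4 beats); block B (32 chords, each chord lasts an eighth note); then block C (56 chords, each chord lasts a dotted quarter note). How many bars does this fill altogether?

A: 28 × 4 = 112 beats = 28 bars.
B: 32 × 0.5 = 16 beats = 4 bars.
C: 56 × 1.5 = 84 beats = 21 bars.
Total: 28 + 4 + 21 = 53 bars.

53 bars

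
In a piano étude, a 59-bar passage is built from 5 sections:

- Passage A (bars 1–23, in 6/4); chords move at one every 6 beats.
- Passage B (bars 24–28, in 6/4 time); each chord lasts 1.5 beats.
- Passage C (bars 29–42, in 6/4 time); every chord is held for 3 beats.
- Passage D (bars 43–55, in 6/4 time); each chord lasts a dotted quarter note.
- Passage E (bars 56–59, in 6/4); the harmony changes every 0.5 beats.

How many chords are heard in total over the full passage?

171 chords

A: 23·6 = 138 beats, 138/6 = 23 chords.
B: 5·6 = 30 beats, 30/1.5 = 20 chords.
C: 14·6 = 84 beats, 84/3 = 28 chords.
D: 13·6 = 78 beats, 78/1.5 = 52 chords.
E: 4·6 = 24 beats, 24/0.5 = 48 chords.
Total: 23 + 20 + 28 + 52 + 48 = 171.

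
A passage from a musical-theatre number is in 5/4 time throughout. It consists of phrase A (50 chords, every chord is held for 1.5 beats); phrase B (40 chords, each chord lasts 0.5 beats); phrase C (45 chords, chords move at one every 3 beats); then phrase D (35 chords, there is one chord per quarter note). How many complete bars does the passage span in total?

A: 50 × 1.5 = 75 beats = 15 bars.
B: 40 × 0.5 = 20 beats = 4 bars.
C: 45 × 3 = 135 beats = 27 bars.
D: 35 × 1 = 35 beats = 7 bars.
Total: 15 + 4 + 27 + 7 = 53 bars.

53 bars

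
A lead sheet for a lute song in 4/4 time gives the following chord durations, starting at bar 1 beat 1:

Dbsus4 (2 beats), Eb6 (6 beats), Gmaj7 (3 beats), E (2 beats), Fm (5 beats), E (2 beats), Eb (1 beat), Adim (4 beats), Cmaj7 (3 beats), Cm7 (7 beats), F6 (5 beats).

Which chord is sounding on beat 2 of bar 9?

Beat 2 of bar 9 is beat (9−1)×4 + 2 = 34 overall.
Running totals: Dbsus4 ends at 2, Eb6 ends at 8, Gmaj7 ends at 11, E ends at 13, Fm ends at 18, E ends at 20, Eb ends at 21, Adim ends at 25, Cmaj7 ends at 28, Cm7 ends at 35.
Beat 34 falls within Cm7.

Cm7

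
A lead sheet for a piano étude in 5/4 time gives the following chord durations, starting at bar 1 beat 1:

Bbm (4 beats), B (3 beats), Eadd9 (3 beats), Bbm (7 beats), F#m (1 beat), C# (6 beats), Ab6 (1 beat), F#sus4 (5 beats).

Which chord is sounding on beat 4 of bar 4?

C#

Beat 4 of bar 4 is beat (4−1)×5 + 4 = 19 overall.
Running totals: Bbm ends at 4, B ends at 7, Eadd9 ends at 10, Bbm ends at 17, F#m ends at 18, C# ends at 24.
Beat 19 falls within C#.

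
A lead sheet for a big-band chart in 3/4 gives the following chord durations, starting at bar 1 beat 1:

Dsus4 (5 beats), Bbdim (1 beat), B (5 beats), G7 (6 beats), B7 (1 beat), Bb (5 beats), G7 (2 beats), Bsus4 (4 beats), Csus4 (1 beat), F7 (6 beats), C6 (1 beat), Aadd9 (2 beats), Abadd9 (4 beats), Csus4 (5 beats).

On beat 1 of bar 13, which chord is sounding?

C6

Beat 1 of bar 13 is beat (13−1)×3 + 1 = 37 overall.
Running totals: Dsus4 ends at 5, Bbdim ends at 6, B ends at 11, G7 ends at 17, B7 ends at 18, Bb ends at 23, G7 ends at 25, Bsus4 ends at 29, Csus4 ends at 30, F7 ends at 36, C6 ends at 37.
Beat 37 falls within C6.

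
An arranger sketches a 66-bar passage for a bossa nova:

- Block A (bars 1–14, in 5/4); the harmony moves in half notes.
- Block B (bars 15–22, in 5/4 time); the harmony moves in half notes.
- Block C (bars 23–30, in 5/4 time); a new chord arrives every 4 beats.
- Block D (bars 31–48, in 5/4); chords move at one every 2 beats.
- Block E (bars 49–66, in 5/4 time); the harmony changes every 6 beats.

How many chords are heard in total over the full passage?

125 chords

A has 70 beats and chords last 2 each, so 35 chords.
B has 40 beats and chords last 2 each, so 20 chords.
C has 40 beats and chords last 4 each, so 10 chords.
D has 90 beats and chords last 2 each, so 45 chords.
E has 90 beats and chords last 6 each, so 15 chords.
Total: 35 + 20 + 10 + 45 + 15 = 125.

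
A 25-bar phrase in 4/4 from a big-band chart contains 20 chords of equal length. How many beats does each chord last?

5 beats

25 bars × 4 beats/bar = 100 beats total.
100 beats ÷ 20 chords = 5 beats per chord.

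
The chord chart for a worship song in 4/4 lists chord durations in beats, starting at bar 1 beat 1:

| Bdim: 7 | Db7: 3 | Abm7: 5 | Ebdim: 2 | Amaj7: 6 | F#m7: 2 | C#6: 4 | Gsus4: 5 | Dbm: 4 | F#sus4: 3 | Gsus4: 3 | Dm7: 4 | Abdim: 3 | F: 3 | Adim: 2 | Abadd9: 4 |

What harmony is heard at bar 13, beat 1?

Beat 1 of bar 13 is beat (13−1)×4 + 1 = 49 overall.
Running totals: Bdim ends at 7, Db7 ends at 10, Abm7 ends at 15, Ebdim ends at 17, Amaj7 ends at 23, F#m7 ends at 25, C#6 ends at 29, Gsus4 ends at 34, Dbm ends at 38, F#sus4 ends at 41, Gsus4 ends at 44, Dm7 ends at 48, Abdim ends at 51.
Beat 49 falls within Abdim.

Abdim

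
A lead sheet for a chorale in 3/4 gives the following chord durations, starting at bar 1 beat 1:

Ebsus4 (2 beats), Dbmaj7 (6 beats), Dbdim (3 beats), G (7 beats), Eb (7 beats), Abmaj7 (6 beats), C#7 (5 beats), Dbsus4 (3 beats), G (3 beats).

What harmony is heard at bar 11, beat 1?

Beat 1 of bar 11 is beat (11−1)×3 + 1 = 31 overall.
Running totals: Ebsus4 ends at 2, Dbmaj7 ends at 8, Dbdim ends at 11, G ends at 18, Eb ends at 25, Abmaj7 ends at 31.
Beat 31 falls within Abmaj7.

Abmaj7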